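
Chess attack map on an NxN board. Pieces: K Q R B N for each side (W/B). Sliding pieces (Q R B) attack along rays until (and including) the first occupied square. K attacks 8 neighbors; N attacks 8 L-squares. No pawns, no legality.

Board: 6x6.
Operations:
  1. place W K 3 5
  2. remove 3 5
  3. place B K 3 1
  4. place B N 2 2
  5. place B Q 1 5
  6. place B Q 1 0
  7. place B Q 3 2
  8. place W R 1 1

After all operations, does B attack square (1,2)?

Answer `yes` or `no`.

Answer: yes

Derivation:
Op 1: place WK@(3,5)
Op 2: remove (3,5)
Op 3: place BK@(3,1)
Op 4: place BN@(2,2)
Op 5: place BQ@(1,5)
Op 6: place BQ@(1,0)
Op 7: place BQ@(3,2)
Op 8: place WR@(1,1)
Per-piece attacks for B:
  BQ@(1,0): attacks (1,1) (2,0) (3,0) (4,0) (5,0) (0,0) (2,1) (3,2) (0,1) [ray(0,1) blocked at (1,1); ray(1,1) blocked at (3,2)]
  BQ@(1,5): attacks (1,4) (1,3) (1,2) (1,1) (2,5) (3,5) (4,5) (5,5) (0,5) (2,4) (3,3) (4,2) (5,1) (0,4) [ray(0,-1) blocked at (1,1)]
  BN@(2,2): attacks (3,4) (4,3) (1,4) (0,3) (3,0) (4,1) (1,0) (0,1)
  BK@(3,1): attacks (3,2) (3,0) (4,1) (2,1) (4,2) (4,0) (2,2) (2,0)
  BQ@(3,2): attacks (3,3) (3,4) (3,5) (3,1) (4,2) (5,2) (2,2) (4,3) (5,4) (4,1) (5,0) (2,3) (1,4) (0,5) (2,1) (1,0) [ray(0,-1) blocked at (3,1); ray(-1,0) blocked at (2,2); ray(-1,-1) blocked at (1,0)]
B attacks (1,2): yes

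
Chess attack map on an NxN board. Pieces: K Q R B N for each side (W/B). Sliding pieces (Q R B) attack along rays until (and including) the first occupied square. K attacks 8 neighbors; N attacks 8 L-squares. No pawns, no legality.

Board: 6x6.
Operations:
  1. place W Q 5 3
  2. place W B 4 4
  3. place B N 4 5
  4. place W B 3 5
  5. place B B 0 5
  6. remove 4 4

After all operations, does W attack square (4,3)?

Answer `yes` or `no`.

Op 1: place WQ@(5,3)
Op 2: place WB@(4,4)
Op 3: place BN@(4,5)
Op 4: place WB@(3,5)
Op 5: place BB@(0,5)
Op 6: remove (4,4)
Per-piece attacks for W:
  WB@(3,5): attacks (4,4) (5,3) (2,4) (1,3) (0,2) [ray(1,-1) blocked at (5,3)]
  WQ@(5,3): attacks (5,4) (5,5) (5,2) (5,1) (5,0) (4,3) (3,3) (2,3) (1,3) (0,3) (4,4) (3,5) (4,2) (3,1) (2,0) [ray(-1,1) blocked at (3,5)]
W attacks (4,3): yes

Answer: yes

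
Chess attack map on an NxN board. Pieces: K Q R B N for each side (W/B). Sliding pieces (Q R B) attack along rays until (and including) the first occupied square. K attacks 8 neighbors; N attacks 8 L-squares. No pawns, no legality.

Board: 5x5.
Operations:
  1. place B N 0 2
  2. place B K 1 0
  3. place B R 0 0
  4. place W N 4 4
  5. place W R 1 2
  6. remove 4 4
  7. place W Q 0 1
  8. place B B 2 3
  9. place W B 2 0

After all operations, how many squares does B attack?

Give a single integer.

Op 1: place BN@(0,2)
Op 2: place BK@(1,0)
Op 3: place BR@(0,0)
Op 4: place WN@(4,4)
Op 5: place WR@(1,2)
Op 6: remove (4,4)
Op 7: place WQ@(0,1)
Op 8: place BB@(2,3)
Op 9: place WB@(2,0)
Per-piece attacks for B:
  BR@(0,0): attacks (0,1) (1,0) [ray(0,1) blocked at (0,1); ray(1,0) blocked at (1,0)]
  BN@(0,2): attacks (1,4) (2,3) (1,0) (2,1)
  BK@(1,0): attacks (1,1) (2,0) (0,0) (2,1) (0,1)
  BB@(2,3): attacks (3,4) (3,2) (4,1) (1,4) (1,2) [ray(-1,-1) blocked at (1,2)]
Union (12 distinct): (0,0) (0,1) (1,0) (1,1) (1,2) (1,4) (2,0) (2,1) (2,3) (3,2) (3,4) (4,1)

Answer: 12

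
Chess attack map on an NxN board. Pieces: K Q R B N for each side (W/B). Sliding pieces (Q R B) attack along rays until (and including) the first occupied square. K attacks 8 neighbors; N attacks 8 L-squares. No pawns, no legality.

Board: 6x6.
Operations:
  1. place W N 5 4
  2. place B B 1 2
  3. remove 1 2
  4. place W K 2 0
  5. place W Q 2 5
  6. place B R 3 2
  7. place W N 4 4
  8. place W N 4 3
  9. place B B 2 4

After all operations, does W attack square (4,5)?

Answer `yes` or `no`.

Answer: yes

Derivation:
Op 1: place WN@(5,4)
Op 2: place BB@(1,2)
Op 3: remove (1,2)
Op 4: place WK@(2,0)
Op 5: place WQ@(2,5)
Op 6: place BR@(3,2)
Op 7: place WN@(4,4)
Op 8: place WN@(4,3)
Op 9: place BB@(2,4)
Per-piece attacks for W:
  WK@(2,0): attacks (2,1) (3,0) (1,0) (3,1) (1,1)
  WQ@(2,5): attacks (2,4) (3,5) (4,5) (5,5) (1,5) (0,5) (3,4) (4,3) (1,4) (0,3) [ray(0,-1) blocked at (2,4); ray(1,-1) blocked at (4,3)]
  WN@(4,3): attacks (5,5) (3,5) (2,4) (5,1) (3,1) (2,2)
  WN@(4,4): attacks (2,5) (5,2) (3,2) (2,3)
  WN@(5,4): attacks (3,5) (4,2) (3,3)
W attacks (4,5): yes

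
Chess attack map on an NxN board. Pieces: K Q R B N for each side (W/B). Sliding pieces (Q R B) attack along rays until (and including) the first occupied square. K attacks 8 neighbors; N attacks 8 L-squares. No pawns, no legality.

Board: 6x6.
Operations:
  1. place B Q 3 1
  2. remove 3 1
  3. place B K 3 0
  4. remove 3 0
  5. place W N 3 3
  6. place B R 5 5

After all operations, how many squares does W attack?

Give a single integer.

Answer: 8

Derivation:
Op 1: place BQ@(3,1)
Op 2: remove (3,1)
Op 3: place BK@(3,0)
Op 4: remove (3,0)
Op 5: place WN@(3,3)
Op 6: place BR@(5,5)
Per-piece attacks for W:
  WN@(3,3): attacks (4,5) (5,4) (2,5) (1,4) (4,1) (5,2) (2,1) (1,2)
Union (8 distinct): (1,2) (1,4) (2,1) (2,5) (4,1) (4,5) (5,2) (5,4)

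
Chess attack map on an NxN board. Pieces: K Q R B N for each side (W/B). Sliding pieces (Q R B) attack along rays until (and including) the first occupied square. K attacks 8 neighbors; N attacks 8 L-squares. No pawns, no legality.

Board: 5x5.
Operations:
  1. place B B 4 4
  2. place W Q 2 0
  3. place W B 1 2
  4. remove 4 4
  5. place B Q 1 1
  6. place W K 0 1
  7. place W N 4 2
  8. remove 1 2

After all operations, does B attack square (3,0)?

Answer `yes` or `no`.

Op 1: place BB@(4,4)
Op 2: place WQ@(2,0)
Op 3: place WB@(1,2)
Op 4: remove (4,4)
Op 5: place BQ@(1,1)
Op 6: place WK@(0,1)
Op 7: place WN@(4,2)
Op 8: remove (1,2)
Per-piece attacks for B:
  BQ@(1,1): attacks (1,2) (1,3) (1,4) (1,0) (2,1) (3,1) (4,1) (0,1) (2,2) (3,3) (4,4) (2,0) (0,2) (0,0) [ray(-1,0) blocked at (0,1); ray(1,-1) blocked at (2,0)]
B attacks (3,0): no

Answer: no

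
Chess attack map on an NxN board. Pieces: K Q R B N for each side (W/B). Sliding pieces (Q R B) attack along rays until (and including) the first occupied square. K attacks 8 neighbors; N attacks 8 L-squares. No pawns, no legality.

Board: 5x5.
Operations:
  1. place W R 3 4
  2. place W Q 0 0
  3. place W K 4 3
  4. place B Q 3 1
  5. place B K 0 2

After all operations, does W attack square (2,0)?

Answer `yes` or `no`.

Answer: yes

Derivation:
Op 1: place WR@(3,4)
Op 2: place WQ@(0,0)
Op 3: place WK@(4,3)
Op 4: place BQ@(3,1)
Op 5: place BK@(0,2)
Per-piece attacks for W:
  WQ@(0,0): attacks (0,1) (0,2) (1,0) (2,0) (3,0) (4,0) (1,1) (2,2) (3,3) (4,4) [ray(0,1) blocked at (0,2)]
  WR@(3,4): attacks (3,3) (3,2) (3,1) (4,4) (2,4) (1,4) (0,4) [ray(0,-1) blocked at (3,1)]
  WK@(4,3): attacks (4,4) (4,2) (3,3) (3,4) (3,2)
W attacks (2,0): yes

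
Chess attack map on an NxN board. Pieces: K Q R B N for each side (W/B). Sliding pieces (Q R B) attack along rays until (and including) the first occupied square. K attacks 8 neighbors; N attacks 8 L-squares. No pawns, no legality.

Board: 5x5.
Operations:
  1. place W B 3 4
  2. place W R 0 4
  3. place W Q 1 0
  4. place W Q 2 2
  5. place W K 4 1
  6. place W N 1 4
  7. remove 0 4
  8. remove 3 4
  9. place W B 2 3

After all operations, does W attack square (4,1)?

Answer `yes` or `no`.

Op 1: place WB@(3,4)
Op 2: place WR@(0,4)
Op 3: place WQ@(1,0)
Op 4: place WQ@(2,2)
Op 5: place WK@(4,1)
Op 6: place WN@(1,4)
Op 7: remove (0,4)
Op 8: remove (3,4)
Op 9: place WB@(2,3)
Per-piece attacks for W:
  WQ@(1,0): attacks (1,1) (1,2) (1,3) (1,4) (2,0) (3,0) (4,0) (0,0) (2,1) (3,2) (4,3) (0,1) [ray(0,1) blocked at (1,4)]
  WN@(1,4): attacks (2,2) (3,3) (0,2)
  WQ@(2,2): attacks (2,3) (2,1) (2,0) (3,2) (4,2) (1,2) (0,2) (3,3) (4,4) (3,1) (4,0) (1,3) (0,4) (1,1) (0,0) [ray(0,1) blocked at (2,3)]
  WB@(2,3): attacks (3,4) (3,2) (4,1) (1,4) (1,2) (0,1) [ray(1,-1) blocked at (4,1); ray(-1,1) blocked at (1,4)]
  WK@(4,1): attacks (4,2) (4,0) (3,1) (3,2) (3,0)
W attacks (4,1): yes

Answer: yes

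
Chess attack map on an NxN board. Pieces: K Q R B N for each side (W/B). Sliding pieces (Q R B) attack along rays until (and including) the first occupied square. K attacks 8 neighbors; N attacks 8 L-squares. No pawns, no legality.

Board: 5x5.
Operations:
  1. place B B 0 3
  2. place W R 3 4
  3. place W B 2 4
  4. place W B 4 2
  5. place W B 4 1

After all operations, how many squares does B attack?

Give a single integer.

Op 1: place BB@(0,3)
Op 2: place WR@(3,4)
Op 3: place WB@(2,4)
Op 4: place WB@(4,2)
Op 5: place WB@(4,1)
Per-piece attacks for B:
  BB@(0,3): attacks (1,4) (1,2) (2,1) (3,0)
Union (4 distinct): (1,2) (1,4) (2,1) (3,0)

Answer: 4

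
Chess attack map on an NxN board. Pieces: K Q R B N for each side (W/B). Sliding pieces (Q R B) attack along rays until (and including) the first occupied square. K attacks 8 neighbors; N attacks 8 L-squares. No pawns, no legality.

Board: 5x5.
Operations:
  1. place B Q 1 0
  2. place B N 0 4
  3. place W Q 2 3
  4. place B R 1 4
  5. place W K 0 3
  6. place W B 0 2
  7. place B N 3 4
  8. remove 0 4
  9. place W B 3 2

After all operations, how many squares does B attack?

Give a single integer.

Answer: 17

Derivation:
Op 1: place BQ@(1,0)
Op 2: place BN@(0,4)
Op 3: place WQ@(2,3)
Op 4: place BR@(1,4)
Op 5: place WK@(0,3)
Op 6: place WB@(0,2)
Op 7: place BN@(3,4)
Op 8: remove (0,4)
Op 9: place WB@(3,2)
Per-piece attacks for B:
  BQ@(1,0): attacks (1,1) (1,2) (1,3) (1,4) (2,0) (3,0) (4,0) (0,0) (2,1) (3,2) (0,1) [ray(0,1) blocked at (1,4); ray(1,1) blocked at (3,2)]
  BR@(1,4): attacks (1,3) (1,2) (1,1) (1,0) (2,4) (3,4) (0,4) [ray(0,-1) blocked at (1,0); ray(1,0) blocked at (3,4)]
  BN@(3,4): attacks (4,2) (2,2) (1,3)
Union (17 distinct): (0,0) (0,1) (0,4) (1,0) (1,1) (1,2) (1,3) (1,4) (2,0) (2,1) (2,2) (2,4) (3,0) (3,2) (3,4) (4,0) (4,2)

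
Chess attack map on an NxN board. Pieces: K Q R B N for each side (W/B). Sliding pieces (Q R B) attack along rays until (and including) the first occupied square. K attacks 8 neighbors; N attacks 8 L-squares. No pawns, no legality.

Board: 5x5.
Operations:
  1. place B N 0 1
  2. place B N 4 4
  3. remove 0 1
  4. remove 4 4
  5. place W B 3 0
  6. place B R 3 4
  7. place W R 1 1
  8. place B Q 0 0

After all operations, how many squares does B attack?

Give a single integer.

Op 1: place BN@(0,1)
Op 2: place BN@(4,4)
Op 3: remove (0,1)
Op 4: remove (4,4)
Op 5: place WB@(3,0)
Op 6: place BR@(3,4)
Op 7: place WR@(1,1)
Op 8: place BQ@(0,0)
Per-piece attacks for B:
  BQ@(0,0): attacks (0,1) (0,2) (0,3) (0,4) (1,0) (2,0) (3,0) (1,1) [ray(1,0) blocked at (3,0); ray(1,1) blocked at (1,1)]
  BR@(3,4): attacks (3,3) (3,2) (3,1) (3,0) (4,4) (2,4) (1,4) (0,4) [ray(0,-1) blocked at (3,0)]
Union (14 distinct): (0,1) (0,2) (0,3) (0,4) (1,0) (1,1) (1,4) (2,0) (2,4) (3,0) (3,1) (3,2) (3,3) (4,4)

Answer: 14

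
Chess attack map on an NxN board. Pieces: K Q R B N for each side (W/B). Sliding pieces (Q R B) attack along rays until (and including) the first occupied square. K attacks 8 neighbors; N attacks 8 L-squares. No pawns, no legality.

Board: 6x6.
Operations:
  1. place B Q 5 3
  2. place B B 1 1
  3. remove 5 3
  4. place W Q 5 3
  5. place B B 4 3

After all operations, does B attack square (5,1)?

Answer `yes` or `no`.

Answer: no

Derivation:
Op 1: place BQ@(5,3)
Op 2: place BB@(1,1)
Op 3: remove (5,3)
Op 4: place WQ@(5,3)
Op 5: place BB@(4,3)
Per-piece attacks for B:
  BB@(1,1): attacks (2,2) (3,3) (4,4) (5,5) (2,0) (0,2) (0,0)
  BB@(4,3): attacks (5,4) (5,2) (3,4) (2,5) (3,2) (2,1) (1,0)
B attacks (5,1): no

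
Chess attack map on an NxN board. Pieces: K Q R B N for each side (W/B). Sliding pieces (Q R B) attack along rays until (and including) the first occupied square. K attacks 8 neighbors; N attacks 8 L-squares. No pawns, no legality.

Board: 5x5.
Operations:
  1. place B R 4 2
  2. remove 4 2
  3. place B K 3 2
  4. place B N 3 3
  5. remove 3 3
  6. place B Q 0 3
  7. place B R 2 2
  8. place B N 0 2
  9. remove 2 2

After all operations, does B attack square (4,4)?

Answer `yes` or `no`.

Answer: no

Derivation:
Op 1: place BR@(4,2)
Op 2: remove (4,2)
Op 3: place BK@(3,2)
Op 4: place BN@(3,3)
Op 5: remove (3,3)
Op 6: place BQ@(0,3)
Op 7: place BR@(2,2)
Op 8: place BN@(0,2)
Op 9: remove (2,2)
Per-piece attacks for B:
  BN@(0,2): attacks (1,4) (2,3) (1,0) (2,1)
  BQ@(0,3): attacks (0,4) (0,2) (1,3) (2,3) (3,3) (4,3) (1,4) (1,2) (2,1) (3,0) [ray(0,-1) blocked at (0,2)]
  BK@(3,2): attacks (3,3) (3,1) (4,2) (2,2) (4,3) (4,1) (2,3) (2,1)
B attacks (4,4): no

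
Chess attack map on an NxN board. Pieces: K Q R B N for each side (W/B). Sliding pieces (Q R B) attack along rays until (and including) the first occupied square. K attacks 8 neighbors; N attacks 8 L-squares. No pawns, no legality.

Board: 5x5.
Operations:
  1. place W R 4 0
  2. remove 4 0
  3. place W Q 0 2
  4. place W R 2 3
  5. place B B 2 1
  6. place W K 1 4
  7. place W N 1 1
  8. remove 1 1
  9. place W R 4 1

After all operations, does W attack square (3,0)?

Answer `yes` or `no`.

Answer: no

Derivation:
Op 1: place WR@(4,0)
Op 2: remove (4,0)
Op 3: place WQ@(0,2)
Op 4: place WR@(2,3)
Op 5: place BB@(2,1)
Op 6: place WK@(1,4)
Op 7: place WN@(1,1)
Op 8: remove (1,1)
Op 9: place WR@(4,1)
Per-piece attacks for W:
  WQ@(0,2): attacks (0,3) (0,4) (0,1) (0,0) (1,2) (2,2) (3,2) (4,2) (1,3) (2,4) (1,1) (2,0)
  WK@(1,4): attacks (1,3) (2,4) (0,4) (2,3) (0,3)
  WR@(2,3): attacks (2,4) (2,2) (2,1) (3,3) (4,3) (1,3) (0,3) [ray(0,-1) blocked at (2,1)]
  WR@(4,1): attacks (4,2) (4,3) (4,4) (4,0) (3,1) (2,1) [ray(-1,0) blocked at (2,1)]
W attacks (3,0): no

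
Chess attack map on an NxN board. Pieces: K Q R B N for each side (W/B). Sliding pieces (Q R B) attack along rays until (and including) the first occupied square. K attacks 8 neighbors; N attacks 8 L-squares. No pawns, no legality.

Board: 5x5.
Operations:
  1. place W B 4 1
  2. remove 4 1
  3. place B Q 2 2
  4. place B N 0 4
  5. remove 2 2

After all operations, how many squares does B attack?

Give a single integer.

Op 1: place WB@(4,1)
Op 2: remove (4,1)
Op 3: place BQ@(2,2)
Op 4: place BN@(0,4)
Op 5: remove (2,2)
Per-piece attacks for B:
  BN@(0,4): attacks (1,2) (2,3)
Union (2 distinct): (1,2) (2,3)

Answer: 2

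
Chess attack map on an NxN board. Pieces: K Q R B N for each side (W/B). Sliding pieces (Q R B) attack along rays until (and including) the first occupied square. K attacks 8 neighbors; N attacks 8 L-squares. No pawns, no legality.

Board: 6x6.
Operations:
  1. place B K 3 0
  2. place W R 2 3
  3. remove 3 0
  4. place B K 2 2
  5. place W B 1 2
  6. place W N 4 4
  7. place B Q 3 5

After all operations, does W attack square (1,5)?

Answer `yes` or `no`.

Op 1: place BK@(3,0)
Op 2: place WR@(2,3)
Op 3: remove (3,0)
Op 4: place BK@(2,2)
Op 5: place WB@(1,2)
Op 6: place WN@(4,4)
Op 7: place BQ@(3,5)
Per-piece attacks for W:
  WB@(1,2): attacks (2,3) (2,1) (3,0) (0,3) (0,1) [ray(1,1) blocked at (2,3)]
  WR@(2,3): attacks (2,4) (2,5) (2,2) (3,3) (4,3) (5,3) (1,3) (0,3) [ray(0,-1) blocked at (2,2)]
  WN@(4,4): attacks (2,5) (5,2) (3,2) (2,3)
W attacks (1,5): no

Answer: no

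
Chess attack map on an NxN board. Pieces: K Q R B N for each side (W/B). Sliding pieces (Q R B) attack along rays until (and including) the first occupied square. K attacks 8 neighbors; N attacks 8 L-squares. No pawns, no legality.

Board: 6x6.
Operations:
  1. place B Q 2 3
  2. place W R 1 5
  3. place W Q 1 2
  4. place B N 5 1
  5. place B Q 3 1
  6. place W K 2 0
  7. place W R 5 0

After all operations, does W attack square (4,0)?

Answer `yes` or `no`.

Answer: yes

Derivation:
Op 1: place BQ@(2,3)
Op 2: place WR@(1,5)
Op 3: place WQ@(1,2)
Op 4: place BN@(5,1)
Op 5: place BQ@(3,1)
Op 6: place WK@(2,0)
Op 7: place WR@(5,0)
Per-piece attacks for W:
  WQ@(1,2): attacks (1,3) (1,4) (1,5) (1,1) (1,0) (2,2) (3,2) (4,2) (5,2) (0,2) (2,3) (2,1) (3,0) (0,3) (0,1) [ray(0,1) blocked at (1,5); ray(1,1) blocked at (2,3)]
  WR@(1,5): attacks (1,4) (1,3) (1,2) (2,5) (3,5) (4,5) (5,5) (0,5) [ray(0,-1) blocked at (1,2)]
  WK@(2,0): attacks (2,1) (3,0) (1,0) (3,1) (1,1)
  WR@(5,0): attacks (5,1) (4,0) (3,0) (2,0) [ray(0,1) blocked at (5,1); ray(-1,0) blocked at (2,0)]
W attacks (4,0): yes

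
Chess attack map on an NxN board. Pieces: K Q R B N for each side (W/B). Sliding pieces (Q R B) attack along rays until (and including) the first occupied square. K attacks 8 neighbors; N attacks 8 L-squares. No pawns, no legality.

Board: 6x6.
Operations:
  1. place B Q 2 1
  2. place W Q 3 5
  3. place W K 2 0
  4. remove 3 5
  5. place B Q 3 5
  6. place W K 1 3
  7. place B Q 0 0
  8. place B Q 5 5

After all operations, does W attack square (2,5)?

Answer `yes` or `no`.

Answer: no

Derivation:
Op 1: place BQ@(2,1)
Op 2: place WQ@(3,5)
Op 3: place WK@(2,0)
Op 4: remove (3,5)
Op 5: place BQ@(3,5)
Op 6: place WK@(1,3)
Op 7: place BQ@(0,0)
Op 8: place BQ@(5,5)
Per-piece attacks for W:
  WK@(1,3): attacks (1,4) (1,2) (2,3) (0,3) (2,4) (2,2) (0,4) (0,2)
  WK@(2,0): attacks (2,1) (3,0) (1,0) (3,1) (1,1)
W attacks (2,5): no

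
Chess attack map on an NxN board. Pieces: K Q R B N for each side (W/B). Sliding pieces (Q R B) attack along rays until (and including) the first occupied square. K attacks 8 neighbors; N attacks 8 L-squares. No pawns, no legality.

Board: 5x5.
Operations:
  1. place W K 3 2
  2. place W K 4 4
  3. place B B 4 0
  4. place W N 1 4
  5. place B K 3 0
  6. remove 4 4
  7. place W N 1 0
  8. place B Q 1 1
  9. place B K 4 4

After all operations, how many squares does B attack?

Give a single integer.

Op 1: place WK@(3,2)
Op 2: place WK@(4,4)
Op 3: place BB@(4,0)
Op 4: place WN@(1,4)
Op 5: place BK@(3,0)
Op 6: remove (4,4)
Op 7: place WN@(1,0)
Op 8: place BQ@(1,1)
Op 9: place BK@(4,4)
Per-piece attacks for B:
  BQ@(1,1): attacks (1,2) (1,3) (1,4) (1,0) (2,1) (3,1) (4,1) (0,1) (2,2) (3,3) (4,4) (2,0) (0,2) (0,0) [ray(0,1) blocked at (1,4); ray(0,-1) blocked at (1,0); ray(1,1) blocked at (4,4)]
  BK@(3,0): attacks (3,1) (4,0) (2,0) (4,1) (2,1)
  BB@(4,0): attacks (3,1) (2,2) (1,3) (0,4)
  BK@(4,4): attacks (4,3) (3,4) (3,3)
Union (18 distinct): (0,0) (0,1) (0,2) (0,4) (1,0) (1,2) (1,3) (1,4) (2,0) (2,1) (2,2) (3,1) (3,3) (3,4) (4,0) (4,1) (4,3) (4,4)

Answer: 18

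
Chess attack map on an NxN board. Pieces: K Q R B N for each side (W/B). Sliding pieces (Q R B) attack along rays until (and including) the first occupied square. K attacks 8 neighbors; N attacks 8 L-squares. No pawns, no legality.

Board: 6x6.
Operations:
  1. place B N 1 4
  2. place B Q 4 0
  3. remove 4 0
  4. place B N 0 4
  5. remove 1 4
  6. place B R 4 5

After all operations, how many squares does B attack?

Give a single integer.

Op 1: place BN@(1,4)
Op 2: place BQ@(4,0)
Op 3: remove (4,0)
Op 4: place BN@(0,4)
Op 5: remove (1,4)
Op 6: place BR@(4,5)
Per-piece attacks for B:
  BN@(0,4): attacks (2,5) (1,2) (2,3)
  BR@(4,5): attacks (4,4) (4,3) (4,2) (4,1) (4,0) (5,5) (3,5) (2,5) (1,5) (0,5)
Union (12 distinct): (0,5) (1,2) (1,5) (2,3) (2,5) (3,5) (4,0) (4,1) (4,2) (4,3) (4,4) (5,5)

Answer: 12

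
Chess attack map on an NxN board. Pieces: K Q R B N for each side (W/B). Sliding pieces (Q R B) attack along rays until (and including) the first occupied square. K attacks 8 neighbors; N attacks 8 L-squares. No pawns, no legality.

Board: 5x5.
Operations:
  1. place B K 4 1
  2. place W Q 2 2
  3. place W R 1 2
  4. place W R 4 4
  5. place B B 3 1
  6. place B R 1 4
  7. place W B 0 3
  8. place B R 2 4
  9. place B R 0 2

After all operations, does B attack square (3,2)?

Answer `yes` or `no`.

Op 1: place BK@(4,1)
Op 2: place WQ@(2,2)
Op 3: place WR@(1,2)
Op 4: place WR@(4,4)
Op 5: place BB@(3,1)
Op 6: place BR@(1,4)
Op 7: place WB@(0,3)
Op 8: place BR@(2,4)
Op 9: place BR@(0,2)
Per-piece attacks for B:
  BR@(0,2): attacks (0,3) (0,1) (0,0) (1,2) [ray(0,1) blocked at (0,3); ray(1,0) blocked at (1,2)]
  BR@(1,4): attacks (1,3) (1,2) (2,4) (0,4) [ray(0,-1) blocked at (1,2); ray(1,0) blocked at (2,4)]
  BR@(2,4): attacks (2,3) (2,2) (3,4) (4,4) (1,4) [ray(0,-1) blocked at (2,2); ray(1,0) blocked at (4,4); ray(-1,0) blocked at (1,4)]
  BB@(3,1): attacks (4,2) (4,0) (2,2) (2,0) [ray(-1,1) blocked at (2,2)]
  BK@(4,1): attacks (4,2) (4,0) (3,1) (3,2) (3,0)
B attacks (3,2): yes

Answer: yes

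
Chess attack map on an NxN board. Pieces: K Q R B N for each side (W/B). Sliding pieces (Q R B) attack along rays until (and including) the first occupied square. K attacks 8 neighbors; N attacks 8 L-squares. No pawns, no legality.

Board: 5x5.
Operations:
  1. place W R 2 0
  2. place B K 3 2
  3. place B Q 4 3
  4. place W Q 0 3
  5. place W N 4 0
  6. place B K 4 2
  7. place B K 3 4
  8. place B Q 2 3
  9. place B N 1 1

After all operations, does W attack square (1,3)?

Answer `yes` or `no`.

Answer: yes

Derivation:
Op 1: place WR@(2,0)
Op 2: place BK@(3,2)
Op 3: place BQ@(4,3)
Op 4: place WQ@(0,3)
Op 5: place WN@(4,0)
Op 6: place BK@(4,2)
Op 7: place BK@(3,4)
Op 8: place BQ@(2,3)
Op 9: place BN@(1,1)
Per-piece attacks for W:
  WQ@(0,3): attacks (0,4) (0,2) (0,1) (0,0) (1,3) (2,3) (1,4) (1,2) (2,1) (3,0) [ray(1,0) blocked at (2,3)]
  WR@(2,0): attacks (2,1) (2,2) (2,3) (3,0) (4,0) (1,0) (0,0) [ray(0,1) blocked at (2,3); ray(1,0) blocked at (4,0)]
  WN@(4,0): attacks (3,2) (2,1)
W attacks (1,3): yes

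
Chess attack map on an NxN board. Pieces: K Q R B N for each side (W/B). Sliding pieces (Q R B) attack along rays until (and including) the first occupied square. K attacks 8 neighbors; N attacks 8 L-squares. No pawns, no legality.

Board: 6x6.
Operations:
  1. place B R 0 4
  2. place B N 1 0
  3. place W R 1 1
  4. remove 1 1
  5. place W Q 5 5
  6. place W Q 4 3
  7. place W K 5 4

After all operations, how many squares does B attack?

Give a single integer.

Answer: 12

Derivation:
Op 1: place BR@(0,4)
Op 2: place BN@(1,0)
Op 3: place WR@(1,1)
Op 4: remove (1,1)
Op 5: place WQ@(5,5)
Op 6: place WQ@(4,3)
Op 7: place WK@(5,4)
Per-piece attacks for B:
  BR@(0,4): attacks (0,5) (0,3) (0,2) (0,1) (0,0) (1,4) (2,4) (3,4) (4,4) (5,4) [ray(1,0) blocked at (5,4)]
  BN@(1,0): attacks (2,2) (3,1) (0,2)
Union (12 distinct): (0,0) (0,1) (0,2) (0,3) (0,5) (1,4) (2,2) (2,4) (3,1) (3,4) (4,4) (5,4)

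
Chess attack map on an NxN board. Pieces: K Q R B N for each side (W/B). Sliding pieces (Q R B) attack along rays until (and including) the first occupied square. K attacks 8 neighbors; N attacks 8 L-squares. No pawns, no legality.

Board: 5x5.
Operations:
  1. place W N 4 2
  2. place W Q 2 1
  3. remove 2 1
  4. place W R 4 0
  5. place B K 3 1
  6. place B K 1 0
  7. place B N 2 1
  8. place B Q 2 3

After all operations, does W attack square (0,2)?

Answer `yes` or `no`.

Answer: no

Derivation:
Op 1: place WN@(4,2)
Op 2: place WQ@(2,1)
Op 3: remove (2,1)
Op 4: place WR@(4,0)
Op 5: place BK@(3,1)
Op 6: place BK@(1,0)
Op 7: place BN@(2,1)
Op 8: place BQ@(2,3)
Per-piece attacks for W:
  WR@(4,0): attacks (4,1) (4,2) (3,0) (2,0) (1,0) [ray(0,1) blocked at (4,2); ray(-1,0) blocked at (1,0)]
  WN@(4,2): attacks (3,4) (2,3) (3,0) (2,1)
W attacks (0,2): no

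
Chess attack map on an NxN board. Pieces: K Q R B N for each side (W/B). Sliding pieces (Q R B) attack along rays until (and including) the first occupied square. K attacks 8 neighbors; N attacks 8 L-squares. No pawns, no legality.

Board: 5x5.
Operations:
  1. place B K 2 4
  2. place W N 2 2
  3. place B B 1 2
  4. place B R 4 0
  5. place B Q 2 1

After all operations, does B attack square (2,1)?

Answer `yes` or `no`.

Op 1: place BK@(2,4)
Op 2: place WN@(2,2)
Op 3: place BB@(1,2)
Op 4: place BR@(4,0)
Op 5: place BQ@(2,1)
Per-piece attacks for B:
  BB@(1,2): attacks (2,3) (3,4) (2,1) (0,3) (0,1) [ray(1,-1) blocked at (2,1)]
  BQ@(2,1): attacks (2,2) (2,0) (3,1) (4,1) (1,1) (0,1) (3,2) (4,3) (3,0) (1,2) (1,0) [ray(0,1) blocked at (2,2); ray(-1,1) blocked at (1,2)]
  BK@(2,4): attacks (2,3) (3,4) (1,4) (3,3) (1,3)
  BR@(4,0): attacks (4,1) (4,2) (4,3) (4,4) (3,0) (2,0) (1,0) (0,0)
B attacks (2,1): yes

Answer: yes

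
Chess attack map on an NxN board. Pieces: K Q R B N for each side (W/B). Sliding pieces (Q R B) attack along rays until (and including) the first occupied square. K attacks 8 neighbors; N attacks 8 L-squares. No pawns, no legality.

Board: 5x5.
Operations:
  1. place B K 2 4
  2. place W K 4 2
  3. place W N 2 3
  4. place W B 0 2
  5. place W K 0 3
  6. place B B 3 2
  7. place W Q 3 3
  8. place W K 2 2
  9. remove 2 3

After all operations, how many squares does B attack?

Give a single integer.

Answer: 9

Derivation:
Op 1: place BK@(2,4)
Op 2: place WK@(4,2)
Op 3: place WN@(2,3)
Op 4: place WB@(0,2)
Op 5: place WK@(0,3)
Op 6: place BB@(3,2)
Op 7: place WQ@(3,3)
Op 8: place WK@(2,2)
Op 9: remove (2,3)
Per-piece attacks for B:
  BK@(2,4): attacks (2,3) (3,4) (1,4) (3,3) (1,3)
  BB@(3,2): attacks (4,3) (4,1) (2,3) (1,4) (2,1) (1,0)
Union (9 distinct): (1,0) (1,3) (1,4) (2,1) (2,3) (3,3) (3,4) (4,1) (4,3)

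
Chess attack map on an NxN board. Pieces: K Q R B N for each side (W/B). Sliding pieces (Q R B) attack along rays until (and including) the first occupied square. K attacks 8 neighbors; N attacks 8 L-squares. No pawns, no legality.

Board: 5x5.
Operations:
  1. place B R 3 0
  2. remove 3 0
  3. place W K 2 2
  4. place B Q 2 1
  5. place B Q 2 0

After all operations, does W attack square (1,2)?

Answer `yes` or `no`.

Op 1: place BR@(3,0)
Op 2: remove (3,0)
Op 3: place WK@(2,2)
Op 4: place BQ@(2,1)
Op 5: place BQ@(2,0)
Per-piece attacks for W:
  WK@(2,2): attacks (2,3) (2,1) (3,2) (1,2) (3,3) (3,1) (1,3) (1,1)
W attacks (1,2): yes

Answer: yes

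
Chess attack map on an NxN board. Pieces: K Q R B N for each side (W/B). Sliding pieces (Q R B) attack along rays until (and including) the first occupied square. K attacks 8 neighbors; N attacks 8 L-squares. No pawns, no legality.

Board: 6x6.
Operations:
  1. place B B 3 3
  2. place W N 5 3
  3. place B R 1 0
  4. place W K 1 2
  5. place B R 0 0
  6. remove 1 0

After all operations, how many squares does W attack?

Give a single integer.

Answer: 12

Derivation:
Op 1: place BB@(3,3)
Op 2: place WN@(5,3)
Op 3: place BR@(1,0)
Op 4: place WK@(1,2)
Op 5: place BR@(0,0)
Op 6: remove (1,0)
Per-piece attacks for W:
  WK@(1,2): attacks (1,3) (1,1) (2,2) (0,2) (2,3) (2,1) (0,3) (0,1)
  WN@(5,3): attacks (4,5) (3,4) (4,1) (3,2)
Union (12 distinct): (0,1) (0,2) (0,3) (1,1) (1,3) (2,1) (2,2) (2,3) (3,2) (3,4) (4,1) (4,5)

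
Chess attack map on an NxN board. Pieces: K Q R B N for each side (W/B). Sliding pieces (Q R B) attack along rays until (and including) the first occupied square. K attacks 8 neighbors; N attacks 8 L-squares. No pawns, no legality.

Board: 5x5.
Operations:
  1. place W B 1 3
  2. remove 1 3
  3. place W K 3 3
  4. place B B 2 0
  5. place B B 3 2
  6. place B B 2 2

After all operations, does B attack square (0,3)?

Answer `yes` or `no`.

Op 1: place WB@(1,3)
Op 2: remove (1,3)
Op 3: place WK@(3,3)
Op 4: place BB@(2,0)
Op 5: place BB@(3,2)
Op 6: place BB@(2,2)
Per-piece attacks for B:
  BB@(2,0): attacks (3,1) (4,2) (1,1) (0,2)
  BB@(2,2): attacks (3,3) (3,1) (4,0) (1,3) (0,4) (1,1) (0,0) [ray(1,1) blocked at (3,3)]
  BB@(3,2): attacks (4,3) (4,1) (2,3) (1,4) (2,1) (1,0)
B attacks (0,3): no

Answer: no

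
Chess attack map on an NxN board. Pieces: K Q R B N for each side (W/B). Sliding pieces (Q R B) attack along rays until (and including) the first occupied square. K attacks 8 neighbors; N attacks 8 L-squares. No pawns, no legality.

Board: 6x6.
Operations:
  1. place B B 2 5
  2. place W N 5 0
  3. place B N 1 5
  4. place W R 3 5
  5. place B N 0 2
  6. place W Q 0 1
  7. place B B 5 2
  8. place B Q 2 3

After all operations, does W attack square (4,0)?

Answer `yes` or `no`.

Answer: no

Derivation:
Op 1: place BB@(2,5)
Op 2: place WN@(5,0)
Op 3: place BN@(1,5)
Op 4: place WR@(3,5)
Op 5: place BN@(0,2)
Op 6: place WQ@(0,1)
Op 7: place BB@(5,2)
Op 8: place BQ@(2,3)
Per-piece attacks for W:
  WQ@(0,1): attacks (0,2) (0,0) (1,1) (2,1) (3,1) (4,1) (5,1) (1,2) (2,3) (1,0) [ray(0,1) blocked at (0,2); ray(1,1) blocked at (2,3)]
  WR@(3,5): attacks (3,4) (3,3) (3,2) (3,1) (3,0) (4,5) (5,5) (2,5) [ray(-1,0) blocked at (2,5)]
  WN@(5,0): attacks (4,2) (3,1)
W attacks (4,0): no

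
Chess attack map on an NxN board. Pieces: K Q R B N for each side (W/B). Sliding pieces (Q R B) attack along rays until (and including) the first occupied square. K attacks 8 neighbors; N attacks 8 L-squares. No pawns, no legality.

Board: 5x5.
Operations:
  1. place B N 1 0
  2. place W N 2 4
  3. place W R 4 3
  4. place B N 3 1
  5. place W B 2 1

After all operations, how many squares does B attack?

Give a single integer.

Answer: 7

Derivation:
Op 1: place BN@(1,0)
Op 2: place WN@(2,4)
Op 3: place WR@(4,3)
Op 4: place BN@(3,1)
Op 5: place WB@(2,1)
Per-piece attacks for B:
  BN@(1,0): attacks (2,2) (3,1) (0,2)
  BN@(3,1): attacks (4,3) (2,3) (1,2) (1,0)
Union (7 distinct): (0,2) (1,0) (1,2) (2,2) (2,3) (3,1) (4,3)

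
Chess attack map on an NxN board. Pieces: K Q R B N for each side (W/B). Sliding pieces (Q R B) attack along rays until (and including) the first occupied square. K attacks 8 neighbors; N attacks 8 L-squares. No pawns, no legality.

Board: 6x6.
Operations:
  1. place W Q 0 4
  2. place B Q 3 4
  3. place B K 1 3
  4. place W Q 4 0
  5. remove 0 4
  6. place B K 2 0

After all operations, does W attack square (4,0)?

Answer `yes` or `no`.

Answer: no

Derivation:
Op 1: place WQ@(0,4)
Op 2: place BQ@(3,4)
Op 3: place BK@(1,3)
Op 4: place WQ@(4,0)
Op 5: remove (0,4)
Op 6: place BK@(2,0)
Per-piece attacks for W:
  WQ@(4,0): attacks (4,1) (4,2) (4,3) (4,4) (4,5) (5,0) (3,0) (2,0) (5,1) (3,1) (2,2) (1,3) [ray(-1,0) blocked at (2,0); ray(-1,1) blocked at (1,3)]
W attacks (4,0): no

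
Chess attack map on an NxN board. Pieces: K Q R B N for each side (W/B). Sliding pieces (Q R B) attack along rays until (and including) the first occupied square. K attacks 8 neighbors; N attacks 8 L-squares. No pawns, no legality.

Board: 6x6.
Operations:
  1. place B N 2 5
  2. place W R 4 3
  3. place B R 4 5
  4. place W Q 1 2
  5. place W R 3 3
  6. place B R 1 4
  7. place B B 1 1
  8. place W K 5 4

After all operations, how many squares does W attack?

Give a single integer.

Op 1: place BN@(2,5)
Op 2: place WR@(4,3)
Op 3: place BR@(4,5)
Op 4: place WQ@(1,2)
Op 5: place WR@(3,3)
Op 6: place BR@(1,4)
Op 7: place BB@(1,1)
Op 8: place WK@(5,4)
Per-piece attacks for W:
  WQ@(1,2): attacks (1,3) (1,4) (1,1) (2,2) (3,2) (4,2) (5,2) (0,2) (2,3) (3,4) (4,5) (2,1) (3,0) (0,3) (0,1) [ray(0,1) blocked at (1,4); ray(0,-1) blocked at (1,1); ray(1,1) blocked at (4,5)]
  WR@(3,3): attacks (3,4) (3,5) (3,2) (3,1) (3,0) (4,3) (2,3) (1,3) (0,3) [ray(1,0) blocked at (4,3)]
  WR@(4,3): attacks (4,4) (4,5) (4,2) (4,1) (4,0) (5,3) (3,3) [ray(0,1) blocked at (4,5); ray(-1,0) blocked at (3,3)]
  WK@(5,4): attacks (5,5) (5,3) (4,4) (4,5) (4,3)
Union (24 distinct): (0,1) (0,2) (0,3) (1,1) (1,3) (1,4) (2,1) (2,2) (2,3) (3,0) (3,1) (3,2) (3,3) (3,4) (3,5) (4,0) (4,1) (4,2) (4,3) (4,4) (4,5) (5,2) (5,3) (5,5)

Answer: 24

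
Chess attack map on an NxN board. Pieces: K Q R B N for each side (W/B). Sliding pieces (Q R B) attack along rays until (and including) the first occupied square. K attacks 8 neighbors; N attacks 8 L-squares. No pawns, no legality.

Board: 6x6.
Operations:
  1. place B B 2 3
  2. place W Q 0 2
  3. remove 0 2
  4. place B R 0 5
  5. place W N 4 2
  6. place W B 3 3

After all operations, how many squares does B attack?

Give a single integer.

Answer: 17

Derivation:
Op 1: place BB@(2,3)
Op 2: place WQ@(0,2)
Op 3: remove (0,2)
Op 4: place BR@(0,5)
Op 5: place WN@(4,2)
Op 6: place WB@(3,3)
Per-piece attacks for B:
  BR@(0,5): attacks (0,4) (0,3) (0,2) (0,1) (0,0) (1,5) (2,5) (3,5) (4,5) (5,5)
  BB@(2,3): attacks (3,4) (4,5) (3,2) (4,1) (5,0) (1,4) (0,5) (1,2) (0,1) [ray(-1,1) blocked at (0,5)]
Union (17 distinct): (0,0) (0,1) (0,2) (0,3) (0,4) (0,5) (1,2) (1,4) (1,5) (2,5) (3,2) (3,4) (3,5) (4,1) (4,5) (5,0) (5,5)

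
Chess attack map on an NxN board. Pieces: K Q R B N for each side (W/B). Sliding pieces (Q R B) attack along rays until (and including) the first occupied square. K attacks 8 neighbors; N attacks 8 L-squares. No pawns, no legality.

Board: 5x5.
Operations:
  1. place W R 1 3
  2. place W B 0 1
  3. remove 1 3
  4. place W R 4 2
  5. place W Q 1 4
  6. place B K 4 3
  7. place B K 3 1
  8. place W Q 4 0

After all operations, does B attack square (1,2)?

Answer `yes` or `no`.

Answer: no

Derivation:
Op 1: place WR@(1,3)
Op 2: place WB@(0,1)
Op 3: remove (1,3)
Op 4: place WR@(4,2)
Op 5: place WQ@(1,4)
Op 6: place BK@(4,3)
Op 7: place BK@(3,1)
Op 8: place WQ@(4,0)
Per-piece attacks for B:
  BK@(3,1): attacks (3,2) (3,0) (4,1) (2,1) (4,2) (4,0) (2,2) (2,0)
  BK@(4,3): attacks (4,4) (4,2) (3,3) (3,4) (3,2)
B attacks (1,2): no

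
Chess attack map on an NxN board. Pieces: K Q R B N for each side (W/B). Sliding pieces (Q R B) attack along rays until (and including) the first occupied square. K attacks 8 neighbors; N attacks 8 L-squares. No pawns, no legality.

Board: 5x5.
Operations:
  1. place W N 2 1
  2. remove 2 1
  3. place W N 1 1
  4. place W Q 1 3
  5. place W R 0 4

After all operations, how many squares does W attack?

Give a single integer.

Op 1: place WN@(2,1)
Op 2: remove (2,1)
Op 3: place WN@(1,1)
Op 4: place WQ@(1,3)
Op 5: place WR@(0,4)
Per-piece attacks for W:
  WR@(0,4): attacks (0,3) (0,2) (0,1) (0,0) (1,4) (2,4) (3,4) (4,4)
  WN@(1,1): attacks (2,3) (3,2) (0,3) (3,0)
  WQ@(1,3): attacks (1,4) (1,2) (1,1) (2,3) (3,3) (4,3) (0,3) (2,4) (2,2) (3,1) (4,0) (0,4) (0,2) [ray(0,-1) blocked at (1,1); ray(-1,1) blocked at (0,4)]
Union (19 distinct): (0,0) (0,1) (0,2) (0,3) (0,4) (1,1) (1,2) (1,4) (2,2) (2,3) (2,4) (3,0) (3,1) (3,2) (3,3) (3,4) (4,0) (4,3) (4,4)

Answer: 19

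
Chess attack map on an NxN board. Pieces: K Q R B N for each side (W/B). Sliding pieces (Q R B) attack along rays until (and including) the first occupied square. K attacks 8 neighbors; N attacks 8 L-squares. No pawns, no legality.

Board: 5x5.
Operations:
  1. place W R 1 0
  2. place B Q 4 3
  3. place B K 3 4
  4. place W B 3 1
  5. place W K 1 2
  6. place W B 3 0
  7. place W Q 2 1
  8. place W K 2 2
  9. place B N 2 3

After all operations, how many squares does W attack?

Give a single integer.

Answer: 20

Derivation:
Op 1: place WR@(1,0)
Op 2: place BQ@(4,3)
Op 3: place BK@(3,4)
Op 4: place WB@(3,1)
Op 5: place WK@(1,2)
Op 6: place WB@(3,0)
Op 7: place WQ@(2,1)
Op 8: place WK@(2,2)
Op 9: place BN@(2,3)
Per-piece attacks for W:
  WR@(1,0): attacks (1,1) (1,2) (2,0) (3,0) (0,0) [ray(0,1) blocked at (1,2); ray(1,0) blocked at (3,0)]
  WK@(1,2): attacks (1,3) (1,1) (2,2) (0,2) (2,3) (2,1) (0,3) (0,1)
  WQ@(2,1): attacks (2,2) (2,0) (3,1) (1,1) (0,1) (3,2) (4,3) (3,0) (1,2) (1,0) [ray(0,1) blocked at (2,2); ray(1,0) blocked at (3,1); ray(1,1) blocked at (4,3); ray(1,-1) blocked at (3,0); ray(-1,1) blocked at (1,2); ray(-1,-1) blocked at (1,0)]
  WK@(2,2): attacks (2,3) (2,1) (3,2) (1,2) (3,3) (3,1) (1,3) (1,1)
  WB@(3,0): attacks (4,1) (2,1) [ray(-1,1) blocked at (2,1)]
  WB@(3,1): attacks (4,2) (4,0) (2,2) (2,0) [ray(-1,1) blocked at (2,2)]
Union (20 distinct): (0,0) (0,1) (0,2) (0,3) (1,0) (1,1) (1,2) (1,3) (2,0) (2,1) (2,2) (2,3) (3,0) (3,1) (3,2) (3,3) (4,0) (4,1) (4,2) (4,3)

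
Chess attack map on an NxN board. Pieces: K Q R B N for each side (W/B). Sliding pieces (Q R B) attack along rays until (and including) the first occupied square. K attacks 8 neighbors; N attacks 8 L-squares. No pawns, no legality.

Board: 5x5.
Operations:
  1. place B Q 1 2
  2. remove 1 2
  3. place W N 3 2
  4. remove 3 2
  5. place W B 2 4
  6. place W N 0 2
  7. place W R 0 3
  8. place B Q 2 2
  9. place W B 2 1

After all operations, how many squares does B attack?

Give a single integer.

Answer: 15

Derivation:
Op 1: place BQ@(1,2)
Op 2: remove (1,2)
Op 3: place WN@(3,2)
Op 4: remove (3,2)
Op 5: place WB@(2,4)
Op 6: place WN@(0,2)
Op 7: place WR@(0,3)
Op 8: place BQ@(2,2)
Op 9: place WB@(2,1)
Per-piece attacks for B:
  BQ@(2,2): attacks (2,3) (2,4) (2,1) (3,2) (4,2) (1,2) (0,2) (3,3) (4,4) (3,1) (4,0) (1,3) (0,4) (1,1) (0,0) [ray(0,1) blocked at (2,4); ray(0,-1) blocked at (2,1); ray(-1,0) blocked at (0,2)]
Union (15 distinct): (0,0) (0,2) (0,4) (1,1) (1,2) (1,3) (2,1) (2,3) (2,4) (3,1) (3,2) (3,3) (4,0) (4,2) (4,4)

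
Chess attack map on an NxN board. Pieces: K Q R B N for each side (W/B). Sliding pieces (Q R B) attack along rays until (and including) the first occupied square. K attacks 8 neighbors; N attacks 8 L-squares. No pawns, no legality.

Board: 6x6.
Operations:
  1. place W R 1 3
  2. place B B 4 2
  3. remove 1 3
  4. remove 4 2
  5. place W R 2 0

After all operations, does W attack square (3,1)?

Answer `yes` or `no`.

Answer: no

Derivation:
Op 1: place WR@(1,3)
Op 2: place BB@(4,2)
Op 3: remove (1,3)
Op 4: remove (4,2)
Op 5: place WR@(2,0)
Per-piece attacks for W:
  WR@(2,0): attacks (2,1) (2,2) (2,3) (2,4) (2,5) (3,0) (4,0) (5,0) (1,0) (0,0)
W attacks (3,1): no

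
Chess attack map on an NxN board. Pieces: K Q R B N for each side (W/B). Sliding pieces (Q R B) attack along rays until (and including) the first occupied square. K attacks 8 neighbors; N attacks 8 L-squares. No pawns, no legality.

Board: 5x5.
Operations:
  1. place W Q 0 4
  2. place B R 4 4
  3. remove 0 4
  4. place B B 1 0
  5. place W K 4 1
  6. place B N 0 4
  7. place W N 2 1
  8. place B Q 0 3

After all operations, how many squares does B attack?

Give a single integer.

Op 1: place WQ@(0,4)
Op 2: place BR@(4,4)
Op 3: remove (0,4)
Op 4: place BB@(1,0)
Op 5: place WK@(4,1)
Op 6: place BN@(0,4)
Op 7: place WN@(2,1)
Op 8: place BQ@(0,3)
Per-piece attacks for B:
  BQ@(0,3): attacks (0,4) (0,2) (0,1) (0,0) (1,3) (2,3) (3,3) (4,3) (1,4) (1,2) (2,1) [ray(0,1) blocked at (0,4); ray(1,-1) blocked at (2,1)]
  BN@(0,4): attacks (1,2) (2,3)
  BB@(1,0): attacks (2,1) (0,1) [ray(1,1) blocked at (2,1)]
  BR@(4,4): attacks (4,3) (4,2) (4,1) (3,4) (2,4) (1,4) (0,4) [ray(0,-1) blocked at (4,1); ray(-1,0) blocked at (0,4)]
Union (15 distinct): (0,0) (0,1) (0,2) (0,4) (1,2) (1,3) (1,4) (2,1) (2,3) (2,4) (3,3) (3,4) (4,1) (4,2) (4,3)

Answer: 15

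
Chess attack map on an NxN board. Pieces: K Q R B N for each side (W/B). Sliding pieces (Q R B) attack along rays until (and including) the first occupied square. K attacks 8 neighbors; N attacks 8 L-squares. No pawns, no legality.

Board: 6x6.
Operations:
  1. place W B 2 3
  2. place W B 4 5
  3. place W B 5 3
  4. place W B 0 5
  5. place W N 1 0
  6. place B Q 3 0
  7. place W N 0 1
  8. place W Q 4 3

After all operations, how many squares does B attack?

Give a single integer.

Answer: 14

Derivation:
Op 1: place WB@(2,3)
Op 2: place WB@(4,5)
Op 3: place WB@(5,3)
Op 4: place WB@(0,5)
Op 5: place WN@(1,0)
Op 6: place BQ@(3,0)
Op 7: place WN@(0,1)
Op 8: place WQ@(4,3)
Per-piece attacks for B:
  BQ@(3,0): attacks (3,1) (3,2) (3,3) (3,4) (3,5) (4,0) (5,0) (2,0) (1,0) (4,1) (5,2) (2,1) (1,2) (0,3) [ray(-1,0) blocked at (1,0)]
Union (14 distinct): (0,3) (1,0) (1,2) (2,0) (2,1) (3,1) (3,2) (3,3) (3,4) (3,5) (4,0) (4,1) (5,0) (5,2)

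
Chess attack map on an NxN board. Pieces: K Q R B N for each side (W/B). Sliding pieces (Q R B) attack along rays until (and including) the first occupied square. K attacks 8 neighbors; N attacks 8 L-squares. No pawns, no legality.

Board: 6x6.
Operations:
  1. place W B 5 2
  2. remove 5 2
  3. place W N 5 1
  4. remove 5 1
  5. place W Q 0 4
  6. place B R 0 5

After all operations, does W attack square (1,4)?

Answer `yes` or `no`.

Answer: yes

Derivation:
Op 1: place WB@(5,2)
Op 2: remove (5,2)
Op 3: place WN@(5,1)
Op 4: remove (5,1)
Op 5: place WQ@(0,4)
Op 6: place BR@(0,5)
Per-piece attacks for W:
  WQ@(0,4): attacks (0,5) (0,3) (0,2) (0,1) (0,0) (1,4) (2,4) (3,4) (4,4) (5,4) (1,5) (1,3) (2,2) (3,1) (4,0) [ray(0,1) blocked at (0,5)]
W attacks (1,4): yes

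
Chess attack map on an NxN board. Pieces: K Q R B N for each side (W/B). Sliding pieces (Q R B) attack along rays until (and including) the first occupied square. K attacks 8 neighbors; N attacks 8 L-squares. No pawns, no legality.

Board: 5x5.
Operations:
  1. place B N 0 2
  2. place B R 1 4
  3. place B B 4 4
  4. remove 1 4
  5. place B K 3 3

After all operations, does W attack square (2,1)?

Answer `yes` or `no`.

Answer: no

Derivation:
Op 1: place BN@(0,2)
Op 2: place BR@(1,4)
Op 3: place BB@(4,4)
Op 4: remove (1,4)
Op 5: place BK@(3,3)
Per-piece attacks for W:
W attacks (2,1): no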